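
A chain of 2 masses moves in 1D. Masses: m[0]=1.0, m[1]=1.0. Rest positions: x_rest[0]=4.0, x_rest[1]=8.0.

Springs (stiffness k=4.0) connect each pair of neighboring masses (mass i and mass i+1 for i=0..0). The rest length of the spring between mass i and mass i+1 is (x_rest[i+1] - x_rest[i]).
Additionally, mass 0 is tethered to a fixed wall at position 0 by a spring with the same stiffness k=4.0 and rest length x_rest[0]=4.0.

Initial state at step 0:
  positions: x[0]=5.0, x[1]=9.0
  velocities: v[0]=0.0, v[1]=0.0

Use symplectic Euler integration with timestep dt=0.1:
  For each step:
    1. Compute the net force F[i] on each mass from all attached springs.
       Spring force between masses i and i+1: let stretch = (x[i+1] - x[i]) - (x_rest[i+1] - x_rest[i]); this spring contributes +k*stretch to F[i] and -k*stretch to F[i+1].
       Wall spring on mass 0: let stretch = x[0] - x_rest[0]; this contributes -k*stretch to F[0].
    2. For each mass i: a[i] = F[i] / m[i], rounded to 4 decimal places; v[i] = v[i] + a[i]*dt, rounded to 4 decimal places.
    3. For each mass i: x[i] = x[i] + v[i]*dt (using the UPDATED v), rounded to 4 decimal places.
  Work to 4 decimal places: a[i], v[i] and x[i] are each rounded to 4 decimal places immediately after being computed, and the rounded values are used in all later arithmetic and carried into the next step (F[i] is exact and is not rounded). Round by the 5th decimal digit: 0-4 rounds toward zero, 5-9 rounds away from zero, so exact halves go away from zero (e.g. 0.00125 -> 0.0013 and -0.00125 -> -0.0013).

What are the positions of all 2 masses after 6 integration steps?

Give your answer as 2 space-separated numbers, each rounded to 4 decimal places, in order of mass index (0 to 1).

Answer: 4.3585 8.9032

Derivation:
Step 0: x=[5.0000 9.0000] v=[0.0000 0.0000]
Step 1: x=[4.9600 9.0000] v=[-0.4000 0.0000]
Step 2: x=[4.8832 8.9984] v=[-0.7680 -0.0160]
Step 3: x=[4.7757 8.9922] v=[-1.0752 -0.0621]
Step 4: x=[4.6458 8.9773] v=[-1.2989 -0.1487]
Step 5: x=[4.5033 8.9492] v=[-1.4246 -0.2813]
Step 6: x=[4.3585 8.9032] v=[-1.4476 -0.4597]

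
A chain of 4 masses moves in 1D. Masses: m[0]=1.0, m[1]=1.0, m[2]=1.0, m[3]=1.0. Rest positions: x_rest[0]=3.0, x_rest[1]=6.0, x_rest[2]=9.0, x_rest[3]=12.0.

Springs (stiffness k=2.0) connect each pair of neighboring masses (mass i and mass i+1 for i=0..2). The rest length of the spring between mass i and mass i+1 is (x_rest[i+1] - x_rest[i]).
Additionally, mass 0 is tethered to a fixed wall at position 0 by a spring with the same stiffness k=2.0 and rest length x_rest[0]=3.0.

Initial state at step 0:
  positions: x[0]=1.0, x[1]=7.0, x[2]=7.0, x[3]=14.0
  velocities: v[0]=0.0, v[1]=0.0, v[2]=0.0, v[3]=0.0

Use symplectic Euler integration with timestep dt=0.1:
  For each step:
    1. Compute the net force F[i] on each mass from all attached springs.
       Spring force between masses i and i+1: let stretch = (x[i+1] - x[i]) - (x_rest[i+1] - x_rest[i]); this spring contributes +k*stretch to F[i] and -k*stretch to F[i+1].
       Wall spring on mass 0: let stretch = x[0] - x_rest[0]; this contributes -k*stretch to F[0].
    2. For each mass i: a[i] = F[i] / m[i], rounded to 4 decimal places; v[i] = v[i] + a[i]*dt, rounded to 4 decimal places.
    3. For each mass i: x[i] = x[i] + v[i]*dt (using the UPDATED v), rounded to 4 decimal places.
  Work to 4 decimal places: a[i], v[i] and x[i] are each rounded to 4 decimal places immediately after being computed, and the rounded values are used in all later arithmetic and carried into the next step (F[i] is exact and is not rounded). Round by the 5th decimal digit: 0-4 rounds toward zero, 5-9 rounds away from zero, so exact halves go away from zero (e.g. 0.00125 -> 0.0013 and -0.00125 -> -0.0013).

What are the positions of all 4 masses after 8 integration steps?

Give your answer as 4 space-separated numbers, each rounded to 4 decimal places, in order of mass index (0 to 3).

Answer: 3.4479 4.3948 10.3088 11.9236

Derivation:
Step 0: x=[1.0000 7.0000 7.0000 14.0000] v=[0.0000 0.0000 0.0000 0.0000]
Step 1: x=[1.1000 6.8800 7.1400 13.9200] v=[1.0000 -1.2000 1.4000 -0.8000]
Step 2: x=[1.2936 6.6496 7.4104 13.7644] v=[1.9360 -2.3040 2.7040 -1.5560]
Step 3: x=[1.5685 6.3273 7.7927 13.5417] v=[2.7485 -3.2230 3.8226 -2.2268]
Step 4: x=[1.9072 5.9391 8.2606 13.2640] v=[3.3866 -3.8817 4.6793 -2.7766]
Step 5: x=[2.2884 5.5167 8.7822 12.9463] v=[3.8115 -4.2238 5.2157 -3.1773]
Step 6: x=[2.6884 5.0951 9.3217 12.6053] v=[3.9995 -4.2164 5.3954 -3.4101]
Step 7: x=[3.0827 4.7099 9.8424 12.2586] v=[3.9432 -3.8524 5.2068 -3.4668]
Step 8: x=[3.4479 4.3948 10.3088 11.9236] v=[3.6521 -3.1513 4.6635 -3.3500]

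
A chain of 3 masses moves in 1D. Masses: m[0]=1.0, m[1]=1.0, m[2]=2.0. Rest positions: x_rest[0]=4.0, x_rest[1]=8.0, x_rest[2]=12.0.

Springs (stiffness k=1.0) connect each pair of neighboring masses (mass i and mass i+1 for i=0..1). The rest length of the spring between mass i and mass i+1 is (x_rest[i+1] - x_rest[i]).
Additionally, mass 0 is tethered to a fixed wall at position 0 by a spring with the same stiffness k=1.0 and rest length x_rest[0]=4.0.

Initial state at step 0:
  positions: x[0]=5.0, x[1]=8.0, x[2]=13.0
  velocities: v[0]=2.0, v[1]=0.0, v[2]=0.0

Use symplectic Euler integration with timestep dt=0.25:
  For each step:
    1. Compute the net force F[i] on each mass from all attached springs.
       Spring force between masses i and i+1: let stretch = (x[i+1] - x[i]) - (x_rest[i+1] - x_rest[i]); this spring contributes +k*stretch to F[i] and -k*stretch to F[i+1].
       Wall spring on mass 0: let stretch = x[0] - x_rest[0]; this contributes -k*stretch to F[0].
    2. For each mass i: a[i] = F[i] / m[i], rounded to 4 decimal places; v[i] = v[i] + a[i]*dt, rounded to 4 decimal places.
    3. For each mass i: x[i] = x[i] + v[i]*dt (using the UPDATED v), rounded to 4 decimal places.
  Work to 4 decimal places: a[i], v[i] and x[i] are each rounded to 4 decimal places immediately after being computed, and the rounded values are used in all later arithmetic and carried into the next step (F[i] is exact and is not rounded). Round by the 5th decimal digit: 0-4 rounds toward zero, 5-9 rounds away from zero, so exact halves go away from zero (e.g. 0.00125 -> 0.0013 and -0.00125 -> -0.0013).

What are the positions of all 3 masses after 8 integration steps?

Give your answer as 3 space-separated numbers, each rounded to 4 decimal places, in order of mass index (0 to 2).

Step 0: x=[5.0000 8.0000 13.0000] v=[2.0000 0.0000 0.0000]
Step 1: x=[5.3750 8.1250 12.9688] v=[1.5000 0.5000 -0.1250]
Step 2: x=[5.5860 8.3809 12.9112] v=[0.8438 1.0235 -0.2305]
Step 3: x=[5.6225 8.7453 12.8370] v=[0.1460 1.4574 -0.2968]
Step 4: x=[5.5028 9.1702 12.7599] v=[-0.4789 1.6996 -0.3083]
Step 5: x=[5.2684 9.5903 12.6957] v=[-0.9378 1.6802 -0.2570]
Step 6: x=[4.9748 9.9343 12.6594] v=[-1.1744 1.3761 -0.1452]
Step 7: x=[4.6803 10.1387 12.6630] v=[-1.1782 0.8175 0.0142]
Step 8: x=[4.4344 10.1597 12.7127] v=[-0.9837 0.0840 0.1987]

Answer: 4.4344 10.1597 12.7127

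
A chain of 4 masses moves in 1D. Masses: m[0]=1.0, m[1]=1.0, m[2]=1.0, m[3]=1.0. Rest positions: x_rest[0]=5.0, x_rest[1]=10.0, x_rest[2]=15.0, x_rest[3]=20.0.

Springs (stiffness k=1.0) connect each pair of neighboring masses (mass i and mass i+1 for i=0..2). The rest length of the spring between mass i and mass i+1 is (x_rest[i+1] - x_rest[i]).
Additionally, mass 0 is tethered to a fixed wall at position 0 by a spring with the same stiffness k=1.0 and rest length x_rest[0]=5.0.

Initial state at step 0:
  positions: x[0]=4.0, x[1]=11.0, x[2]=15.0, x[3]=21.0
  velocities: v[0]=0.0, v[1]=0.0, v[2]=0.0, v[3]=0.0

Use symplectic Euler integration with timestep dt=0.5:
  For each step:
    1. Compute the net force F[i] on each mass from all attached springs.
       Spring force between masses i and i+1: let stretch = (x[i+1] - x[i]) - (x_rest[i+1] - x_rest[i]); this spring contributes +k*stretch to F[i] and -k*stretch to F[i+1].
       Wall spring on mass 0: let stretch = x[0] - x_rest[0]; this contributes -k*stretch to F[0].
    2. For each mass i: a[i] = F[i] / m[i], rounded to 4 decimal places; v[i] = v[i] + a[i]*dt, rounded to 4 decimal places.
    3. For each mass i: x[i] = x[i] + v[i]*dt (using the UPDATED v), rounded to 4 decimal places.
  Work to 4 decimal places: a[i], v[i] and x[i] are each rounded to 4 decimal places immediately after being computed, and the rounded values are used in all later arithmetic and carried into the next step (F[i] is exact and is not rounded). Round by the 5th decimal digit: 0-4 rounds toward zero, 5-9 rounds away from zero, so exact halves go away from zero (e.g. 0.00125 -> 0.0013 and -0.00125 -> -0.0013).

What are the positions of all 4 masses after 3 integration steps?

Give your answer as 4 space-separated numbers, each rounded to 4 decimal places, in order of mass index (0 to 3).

Answer: 6.1407 9.3281 15.9688 20.2656

Derivation:
Step 0: x=[4.0000 11.0000 15.0000 21.0000] v=[0.0000 0.0000 0.0000 0.0000]
Step 1: x=[4.7500 10.2500 15.5000 20.7500] v=[1.5000 -1.5000 1.0000 -0.5000]
Step 2: x=[5.6875 9.4375 16.0000 20.4375] v=[1.8750 -1.6250 1.0000 -0.6250]
Step 3: x=[6.1407 9.3281 15.9688 20.2656] v=[0.9063 -0.2188 -0.0625 -0.3438]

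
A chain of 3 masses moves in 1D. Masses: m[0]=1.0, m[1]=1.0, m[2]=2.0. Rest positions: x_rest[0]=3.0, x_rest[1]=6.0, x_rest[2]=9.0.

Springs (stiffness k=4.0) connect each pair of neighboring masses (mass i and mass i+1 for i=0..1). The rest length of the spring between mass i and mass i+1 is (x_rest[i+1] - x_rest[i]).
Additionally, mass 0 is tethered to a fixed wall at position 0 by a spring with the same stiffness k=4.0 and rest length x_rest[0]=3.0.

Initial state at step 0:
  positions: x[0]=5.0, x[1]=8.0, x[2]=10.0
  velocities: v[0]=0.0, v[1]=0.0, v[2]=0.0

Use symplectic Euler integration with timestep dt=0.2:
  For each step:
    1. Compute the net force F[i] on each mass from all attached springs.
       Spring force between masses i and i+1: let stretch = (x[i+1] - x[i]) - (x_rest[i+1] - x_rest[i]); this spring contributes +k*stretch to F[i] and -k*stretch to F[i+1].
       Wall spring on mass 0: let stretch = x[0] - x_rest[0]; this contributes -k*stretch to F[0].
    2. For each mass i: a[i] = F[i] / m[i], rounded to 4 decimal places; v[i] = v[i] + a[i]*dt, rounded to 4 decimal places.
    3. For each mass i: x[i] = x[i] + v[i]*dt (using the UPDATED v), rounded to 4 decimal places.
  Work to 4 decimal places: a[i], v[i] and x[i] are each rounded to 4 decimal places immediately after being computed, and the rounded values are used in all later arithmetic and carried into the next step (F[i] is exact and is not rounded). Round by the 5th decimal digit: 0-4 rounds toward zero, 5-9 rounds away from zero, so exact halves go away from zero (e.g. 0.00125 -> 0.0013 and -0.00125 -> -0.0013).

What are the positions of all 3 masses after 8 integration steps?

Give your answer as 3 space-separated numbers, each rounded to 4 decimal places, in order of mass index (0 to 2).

Step 0: x=[5.0000 8.0000 10.0000] v=[0.0000 0.0000 0.0000]
Step 1: x=[4.6800 7.8400 10.0800] v=[-1.6000 -0.8000 0.4000]
Step 2: x=[4.1168 7.5328 10.2208] v=[-2.8160 -1.5360 0.7040]
Step 3: x=[3.4415 7.1091 10.3866] v=[-3.3766 -2.1184 0.8288]
Step 4: x=[2.8024 6.6230 10.5302] v=[-3.1957 -2.4305 0.7178]
Step 5: x=[2.3262 6.1508 10.6012] v=[-2.3811 -2.3612 0.3549]
Step 6: x=[2.0897 5.7787 10.5561] v=[-1.1824 -1.8606 -0.2253]
Step 7: x=[2.1091 5.5807 10.3688] v=[0.0970 -0.9899 -0.9363]
Step 8: x=[2.3465 5.5934 10.0385] v=[1.1870 0.0633 -1.6515]

Answer: 2.3465 5.5934 10.0385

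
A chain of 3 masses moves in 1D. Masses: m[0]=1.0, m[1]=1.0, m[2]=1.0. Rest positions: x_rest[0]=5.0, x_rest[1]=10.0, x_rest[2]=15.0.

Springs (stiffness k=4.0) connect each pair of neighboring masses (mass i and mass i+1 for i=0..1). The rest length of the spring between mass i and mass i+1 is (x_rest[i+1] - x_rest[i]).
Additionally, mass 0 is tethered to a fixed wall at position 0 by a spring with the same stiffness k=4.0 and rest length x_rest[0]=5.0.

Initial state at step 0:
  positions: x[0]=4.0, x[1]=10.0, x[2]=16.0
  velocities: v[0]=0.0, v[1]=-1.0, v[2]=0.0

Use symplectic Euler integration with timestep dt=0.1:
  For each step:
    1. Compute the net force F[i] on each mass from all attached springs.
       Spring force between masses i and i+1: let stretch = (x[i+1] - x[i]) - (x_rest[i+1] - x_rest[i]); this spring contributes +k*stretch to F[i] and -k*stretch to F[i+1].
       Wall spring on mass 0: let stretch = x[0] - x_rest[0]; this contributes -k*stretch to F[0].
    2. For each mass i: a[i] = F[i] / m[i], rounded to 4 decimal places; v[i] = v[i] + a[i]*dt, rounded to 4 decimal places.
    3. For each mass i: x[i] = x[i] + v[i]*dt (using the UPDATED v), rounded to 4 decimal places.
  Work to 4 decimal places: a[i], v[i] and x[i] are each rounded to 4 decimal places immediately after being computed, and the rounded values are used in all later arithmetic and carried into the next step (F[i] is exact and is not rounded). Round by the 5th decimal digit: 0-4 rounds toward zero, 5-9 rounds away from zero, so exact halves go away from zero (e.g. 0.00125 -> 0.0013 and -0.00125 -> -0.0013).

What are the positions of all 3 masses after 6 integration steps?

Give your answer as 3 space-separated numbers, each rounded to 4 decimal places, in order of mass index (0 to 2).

Step 0: x=[4.0000 10.0000 16.0000] v=[0.0000 -1.0000 0.0000]
Step 1: x=[4.0800 9.9000 15.9600] v=[0.8000 -1.0000 -0.4000]
Step 2: x=[4.2296 9.8096 15.8776] v=[1.4960 -0.9040 -0.8240]
Step 3: x=[4.4332 9.7387 15.7525] v=[2.0362 -0.7088 -1.2512]
Step 4: x=[4.6717 9.6962 15.5868] v=[2.3851 -0.4255 -1.6567]
Step 5: x=[4.9243 9.6883 15.3855] v=[2.5262 -0.0791 -2.0129]
Step 6: x=[5.1705 9.7177 15.1563] v=[2.4621 0.2942 -2.2918]

Answer: 5.1705 9.7177 15.1563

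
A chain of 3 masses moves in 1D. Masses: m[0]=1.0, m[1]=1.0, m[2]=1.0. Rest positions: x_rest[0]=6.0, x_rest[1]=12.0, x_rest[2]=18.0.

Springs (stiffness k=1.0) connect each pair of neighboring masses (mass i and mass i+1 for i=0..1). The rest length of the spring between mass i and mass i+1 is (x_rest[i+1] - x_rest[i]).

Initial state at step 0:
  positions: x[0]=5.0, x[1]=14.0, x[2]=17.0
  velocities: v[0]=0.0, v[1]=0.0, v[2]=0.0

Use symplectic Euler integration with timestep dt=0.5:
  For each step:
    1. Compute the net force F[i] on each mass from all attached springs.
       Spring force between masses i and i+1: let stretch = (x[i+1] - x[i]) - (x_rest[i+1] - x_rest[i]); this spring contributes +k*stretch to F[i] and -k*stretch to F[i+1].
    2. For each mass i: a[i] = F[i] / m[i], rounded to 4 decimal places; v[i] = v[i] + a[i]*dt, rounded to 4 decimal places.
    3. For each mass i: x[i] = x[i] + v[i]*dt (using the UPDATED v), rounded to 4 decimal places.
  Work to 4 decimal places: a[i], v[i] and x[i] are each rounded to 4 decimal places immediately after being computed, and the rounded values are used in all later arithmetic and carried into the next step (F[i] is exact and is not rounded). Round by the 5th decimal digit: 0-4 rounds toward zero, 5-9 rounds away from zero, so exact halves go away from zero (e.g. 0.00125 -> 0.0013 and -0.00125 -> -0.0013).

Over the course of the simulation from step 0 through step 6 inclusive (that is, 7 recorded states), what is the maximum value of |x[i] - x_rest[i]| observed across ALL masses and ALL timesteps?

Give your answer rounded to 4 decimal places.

Answer: 2.2187

Derivation:
Step 0: x=[5.0000 14.0000 17.0000] v=[0.0000 0.0000 0.0000]
Step 1: x=[5.7500 12.5000 17.7500] v=[1.5000 -3.0000 1.5000]
Step 2: x=[6.6875 10.6250 18.6875] v=[1.8750 -3.7500 1.8750]
Step 3: x=[7.1094 9.7813 19.1094] v=[0.8438 -1.6875 0.8438]
Step 4: x=[6.6993 10.6016 18.6993] v=[-0.8203 1.6406 -0.8203]
Step 5: x=[5.7647 12.4708 17.7647] v=[-1.8692 3.7383 -1.8692]
Step 6: x=[5.0066 13.9869 17.0066] v=[-1.5162 3.0322 -1.5162]
Max displacement = 2.2187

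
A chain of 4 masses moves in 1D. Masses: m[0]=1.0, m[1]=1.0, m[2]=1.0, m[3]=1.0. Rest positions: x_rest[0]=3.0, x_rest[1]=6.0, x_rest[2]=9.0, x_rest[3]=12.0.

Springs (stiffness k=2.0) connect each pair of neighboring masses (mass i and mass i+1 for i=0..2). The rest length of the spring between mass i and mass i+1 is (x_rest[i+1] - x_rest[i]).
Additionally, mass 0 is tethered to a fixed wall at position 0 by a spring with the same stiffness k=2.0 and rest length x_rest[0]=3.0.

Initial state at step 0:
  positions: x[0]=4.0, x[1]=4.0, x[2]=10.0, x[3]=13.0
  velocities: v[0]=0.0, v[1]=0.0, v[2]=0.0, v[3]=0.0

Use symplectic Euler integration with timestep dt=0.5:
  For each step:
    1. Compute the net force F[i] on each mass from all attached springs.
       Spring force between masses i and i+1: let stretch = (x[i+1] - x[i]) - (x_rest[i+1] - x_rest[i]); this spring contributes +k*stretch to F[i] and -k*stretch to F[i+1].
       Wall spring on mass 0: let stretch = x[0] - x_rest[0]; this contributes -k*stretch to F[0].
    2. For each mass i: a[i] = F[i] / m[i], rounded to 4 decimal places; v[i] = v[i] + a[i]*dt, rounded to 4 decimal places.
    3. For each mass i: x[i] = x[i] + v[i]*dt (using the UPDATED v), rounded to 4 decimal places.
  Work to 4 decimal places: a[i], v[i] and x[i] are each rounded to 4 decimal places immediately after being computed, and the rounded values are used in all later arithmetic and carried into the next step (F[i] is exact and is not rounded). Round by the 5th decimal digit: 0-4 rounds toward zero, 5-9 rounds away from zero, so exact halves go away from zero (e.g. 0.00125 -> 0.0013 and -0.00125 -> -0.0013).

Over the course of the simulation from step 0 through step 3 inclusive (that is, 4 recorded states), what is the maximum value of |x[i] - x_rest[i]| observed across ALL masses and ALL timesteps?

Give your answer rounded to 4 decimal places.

Answer: 2.2500

Derivation:
Step 0: x=[4.0000 4.0000 10.0000 13.0000] v=[0.0000 0.0000 0.0000 0.0000]
Step 1: x=[2.0000 7.0000 8.5000 13.0000] v=[-4.0000 6.0000 -3.0000 0.0000]
Step 2: x=[1.5000 8.2500 8.5000 12.2500] v=[-1.0000 2.5000 0.0000 -1.5000]
Step 3: x=[3.6250 6.2500 10.2500 11.1250] v=[4.2500 -4.0000 3.5000 -2.2500]
Max displacement = 2.2500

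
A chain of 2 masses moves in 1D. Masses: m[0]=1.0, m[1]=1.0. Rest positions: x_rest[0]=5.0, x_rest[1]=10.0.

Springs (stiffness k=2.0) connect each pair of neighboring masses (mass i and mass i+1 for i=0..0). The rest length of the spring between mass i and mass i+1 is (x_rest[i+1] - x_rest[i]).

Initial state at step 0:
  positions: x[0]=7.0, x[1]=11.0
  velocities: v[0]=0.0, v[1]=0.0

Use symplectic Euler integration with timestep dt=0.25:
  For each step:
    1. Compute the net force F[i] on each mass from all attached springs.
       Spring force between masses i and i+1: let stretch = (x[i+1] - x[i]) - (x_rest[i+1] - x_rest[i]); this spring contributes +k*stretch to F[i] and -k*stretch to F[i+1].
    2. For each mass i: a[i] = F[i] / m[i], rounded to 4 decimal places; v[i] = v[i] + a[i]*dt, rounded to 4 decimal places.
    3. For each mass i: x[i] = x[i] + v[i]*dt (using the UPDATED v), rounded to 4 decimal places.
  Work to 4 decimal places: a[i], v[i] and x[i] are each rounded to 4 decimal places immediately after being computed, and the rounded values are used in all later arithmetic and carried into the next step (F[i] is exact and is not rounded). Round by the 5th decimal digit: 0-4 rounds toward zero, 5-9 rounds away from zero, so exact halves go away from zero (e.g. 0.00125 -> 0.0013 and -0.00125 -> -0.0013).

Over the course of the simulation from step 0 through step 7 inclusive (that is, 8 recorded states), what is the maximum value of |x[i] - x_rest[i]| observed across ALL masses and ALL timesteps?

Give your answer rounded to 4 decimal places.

Step 0: x=[7.0000 11.0000] v=[0.0000 0.0000]
Step 1: x=[6.8750 11.1250] v=[-0.5000 0.5000]
Step 2: x=[6.6563 11.3438] v=[-0.8750 0.8750]
Step 3: x=[6.3985 11.6016] v=[-1.0313 1.0313]
Step 4: x=[6.1661 11.8341] v=[-0.9298 0.9298]
Step 5: x=[6.0172 11.9831] v=[-0.5958 0.5958]
Step 6: x=[5.9890 12.0113] v=[-0.1129 0.1129]
Step 7: x=[6.0886 11.9117] v=[0.3983 -0.3983]
Max displacement = 2.0113

Answer: 2.0113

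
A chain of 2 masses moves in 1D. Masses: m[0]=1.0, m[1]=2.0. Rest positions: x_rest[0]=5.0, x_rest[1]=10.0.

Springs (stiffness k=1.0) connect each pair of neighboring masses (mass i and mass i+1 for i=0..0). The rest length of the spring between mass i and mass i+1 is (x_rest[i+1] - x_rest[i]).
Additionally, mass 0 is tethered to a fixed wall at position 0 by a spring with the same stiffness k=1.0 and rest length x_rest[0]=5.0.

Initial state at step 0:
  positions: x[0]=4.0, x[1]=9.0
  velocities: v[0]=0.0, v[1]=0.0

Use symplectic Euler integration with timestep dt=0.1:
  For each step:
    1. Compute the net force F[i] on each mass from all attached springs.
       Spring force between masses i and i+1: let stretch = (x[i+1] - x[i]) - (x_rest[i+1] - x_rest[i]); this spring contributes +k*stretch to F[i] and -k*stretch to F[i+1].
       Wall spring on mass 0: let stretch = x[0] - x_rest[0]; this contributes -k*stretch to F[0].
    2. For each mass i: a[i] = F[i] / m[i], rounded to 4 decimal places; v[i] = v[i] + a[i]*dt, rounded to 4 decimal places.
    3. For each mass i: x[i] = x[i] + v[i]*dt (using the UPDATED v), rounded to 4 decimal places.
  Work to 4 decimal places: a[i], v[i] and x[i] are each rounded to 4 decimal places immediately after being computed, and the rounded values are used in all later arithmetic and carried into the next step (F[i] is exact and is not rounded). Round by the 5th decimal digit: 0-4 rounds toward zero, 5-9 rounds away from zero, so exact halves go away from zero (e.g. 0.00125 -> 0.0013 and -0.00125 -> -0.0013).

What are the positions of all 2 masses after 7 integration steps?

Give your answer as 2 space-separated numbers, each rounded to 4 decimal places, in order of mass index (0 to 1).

Answer: 4.2558 9.0062

Derivation:
Step 0: x=[4.0000 9.0000] v=[0.0000 0.0000]
Step 1: x=[4.0100 9.0000] v=[0.1000 0.0000]
Step 2: x=[4.0298 9.0001] v=[0.1980 0.0005]
Step 3: x=[4.0590 9.0003] v=[0.2921 0.0020]
Step 4: x=[4.0970 9.0008] v=[0.3803 0.0049]
Step 5: x=[4.1431 9.0018] v=[0.4610 0.0097]
Step 6: x=[4.1964 9.0035] v=[0.5326 0.0168]
Step 7: x=[4.2558 9.0062] v=[0.5937 0.0265]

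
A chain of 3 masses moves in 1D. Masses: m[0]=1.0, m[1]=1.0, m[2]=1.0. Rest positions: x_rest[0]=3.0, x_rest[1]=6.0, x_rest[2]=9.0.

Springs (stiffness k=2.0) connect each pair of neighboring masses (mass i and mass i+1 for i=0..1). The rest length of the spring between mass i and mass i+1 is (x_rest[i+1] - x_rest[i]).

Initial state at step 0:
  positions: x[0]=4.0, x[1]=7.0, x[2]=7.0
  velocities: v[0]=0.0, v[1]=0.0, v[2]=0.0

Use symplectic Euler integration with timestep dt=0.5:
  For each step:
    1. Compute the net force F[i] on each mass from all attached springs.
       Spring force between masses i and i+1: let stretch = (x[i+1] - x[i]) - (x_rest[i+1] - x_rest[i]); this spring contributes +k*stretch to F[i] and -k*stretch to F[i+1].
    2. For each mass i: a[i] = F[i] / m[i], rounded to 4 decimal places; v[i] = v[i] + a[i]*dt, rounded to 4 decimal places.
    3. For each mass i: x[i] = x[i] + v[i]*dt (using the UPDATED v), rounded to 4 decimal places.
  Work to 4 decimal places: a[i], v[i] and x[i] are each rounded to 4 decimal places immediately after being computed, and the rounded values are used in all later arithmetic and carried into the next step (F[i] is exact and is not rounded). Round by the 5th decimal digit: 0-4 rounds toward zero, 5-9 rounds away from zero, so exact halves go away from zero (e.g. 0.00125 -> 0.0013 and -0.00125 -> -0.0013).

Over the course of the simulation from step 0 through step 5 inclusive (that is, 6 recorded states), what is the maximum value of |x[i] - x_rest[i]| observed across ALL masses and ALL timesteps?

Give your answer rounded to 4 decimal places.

Answer: 2.1875

Derivation:
Step 0: x=[4.0000 7.0000 7.0000] v=[0.0000 0.0000 0.0000]
Step 1: x=[4.0000 5.5000 8.5000] v=[0.0000 -3.0000 3.0000]
Step 2: x=[3.2500 4.7500 10.0000] v=[-1.5000 -1.5000 3.0000]
Step 3: x=[1.7500 5.8750 10.3750] v=[-3.0000 2.2500 0.7500]
Step 4: x=[0.8125 7.1875 10.0000] v=[-1.8750 2.6250 -0.7500]
Step 5: x=[1.5625 6.7188 9.7188] v=[1.5000 -0.9375 -0.5625]
Max displacement = 2.1875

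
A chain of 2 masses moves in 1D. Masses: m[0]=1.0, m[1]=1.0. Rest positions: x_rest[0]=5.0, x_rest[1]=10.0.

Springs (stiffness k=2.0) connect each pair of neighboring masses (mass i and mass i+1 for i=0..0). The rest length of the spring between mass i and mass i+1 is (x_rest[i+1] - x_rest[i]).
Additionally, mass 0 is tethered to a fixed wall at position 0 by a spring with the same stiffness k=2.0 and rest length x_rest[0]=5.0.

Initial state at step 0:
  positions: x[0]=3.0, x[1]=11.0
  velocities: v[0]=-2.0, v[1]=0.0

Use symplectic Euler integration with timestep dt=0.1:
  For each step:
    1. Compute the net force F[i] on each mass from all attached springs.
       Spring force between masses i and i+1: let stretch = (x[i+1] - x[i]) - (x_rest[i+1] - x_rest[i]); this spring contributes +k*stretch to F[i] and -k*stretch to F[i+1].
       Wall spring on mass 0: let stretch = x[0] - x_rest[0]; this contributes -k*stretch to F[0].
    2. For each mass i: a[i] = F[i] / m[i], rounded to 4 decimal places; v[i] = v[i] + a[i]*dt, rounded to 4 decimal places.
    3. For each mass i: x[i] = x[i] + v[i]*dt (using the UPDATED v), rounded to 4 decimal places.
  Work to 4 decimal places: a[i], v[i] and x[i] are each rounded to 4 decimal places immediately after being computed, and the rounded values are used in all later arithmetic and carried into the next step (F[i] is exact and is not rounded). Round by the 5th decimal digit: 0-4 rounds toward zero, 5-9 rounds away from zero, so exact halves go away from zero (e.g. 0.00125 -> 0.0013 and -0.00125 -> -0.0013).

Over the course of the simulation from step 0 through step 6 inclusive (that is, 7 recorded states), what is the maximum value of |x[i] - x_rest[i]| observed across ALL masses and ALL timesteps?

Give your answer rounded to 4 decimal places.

Step 0: x=[3.0000 11.0000] v=[-2.0000 0.0000]
Step 1: x=[2.9000 10.9400] v=[-1.0000 -0.6000]
Step 2: x=[2.9028 10.8192] v=[0.0280 -1.2080]
Step 3: x=[3.0059 10.6401] v=[1.0307 -1.7913]
Step 4: x=[3.2015 10.4083] v=[1.9564 -2.3181]
Step 5: x=[3.4773 10.1324] v=[2.7575 -2.7595]
Step 6: x=[3.8166 9.8234] v=[3.3931 -3.0905]
Max displacement = 2.1000

Answer: 2.1000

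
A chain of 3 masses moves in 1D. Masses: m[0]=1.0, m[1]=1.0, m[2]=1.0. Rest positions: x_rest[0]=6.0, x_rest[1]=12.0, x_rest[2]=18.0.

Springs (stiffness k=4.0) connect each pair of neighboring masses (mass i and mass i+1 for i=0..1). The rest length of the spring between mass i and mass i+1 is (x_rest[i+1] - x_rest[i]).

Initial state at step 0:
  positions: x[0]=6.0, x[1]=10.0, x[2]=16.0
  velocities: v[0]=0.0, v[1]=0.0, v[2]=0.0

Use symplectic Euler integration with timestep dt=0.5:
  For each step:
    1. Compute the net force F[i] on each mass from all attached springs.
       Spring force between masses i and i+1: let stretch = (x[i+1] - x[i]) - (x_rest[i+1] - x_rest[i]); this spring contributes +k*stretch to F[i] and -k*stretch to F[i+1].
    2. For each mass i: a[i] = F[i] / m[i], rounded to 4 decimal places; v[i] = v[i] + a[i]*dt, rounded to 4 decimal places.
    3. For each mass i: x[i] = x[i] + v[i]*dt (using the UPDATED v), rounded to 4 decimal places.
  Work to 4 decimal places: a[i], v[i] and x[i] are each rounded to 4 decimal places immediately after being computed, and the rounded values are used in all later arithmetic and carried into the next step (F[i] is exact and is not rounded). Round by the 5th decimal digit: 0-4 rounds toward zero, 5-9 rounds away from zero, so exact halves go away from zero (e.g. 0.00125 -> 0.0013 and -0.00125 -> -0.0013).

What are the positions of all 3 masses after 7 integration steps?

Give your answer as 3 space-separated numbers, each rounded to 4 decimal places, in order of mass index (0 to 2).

Answer: 4.0000 12.0000 16.0000

Derivation:
Step 0: x=[6.0000 10.0000 16.0000] v=[0.0000 0.0000 0.0000]
Step 1: x=[4.0000 12.0000 16.0000] v=[-4.0000 4.0000 0.0000]
Step 2: x=[4.0000 10.0000 18.0000] v=[0.0000 -4.0000 4.0000]
Step 3: x=[4.0000 10.0000 18.0000] v=[0.0000 0.0000 0.0000]
Step 4: x=[4.0000 12.0000 16.0000] v=[0.0000 4.0000 -4.0000]
Step 5: x=[6.0000 10.0000 16.0000] v=[4.0000 -4.0000 0.0000]
Step 6: x=[6.0000 10.0000 16.0000] v=[0.0000 0.0000 0.0000]
Step 7: x=[4.0000 12.0000 16.0000] v=[-4.0000 4.0000 0.0000]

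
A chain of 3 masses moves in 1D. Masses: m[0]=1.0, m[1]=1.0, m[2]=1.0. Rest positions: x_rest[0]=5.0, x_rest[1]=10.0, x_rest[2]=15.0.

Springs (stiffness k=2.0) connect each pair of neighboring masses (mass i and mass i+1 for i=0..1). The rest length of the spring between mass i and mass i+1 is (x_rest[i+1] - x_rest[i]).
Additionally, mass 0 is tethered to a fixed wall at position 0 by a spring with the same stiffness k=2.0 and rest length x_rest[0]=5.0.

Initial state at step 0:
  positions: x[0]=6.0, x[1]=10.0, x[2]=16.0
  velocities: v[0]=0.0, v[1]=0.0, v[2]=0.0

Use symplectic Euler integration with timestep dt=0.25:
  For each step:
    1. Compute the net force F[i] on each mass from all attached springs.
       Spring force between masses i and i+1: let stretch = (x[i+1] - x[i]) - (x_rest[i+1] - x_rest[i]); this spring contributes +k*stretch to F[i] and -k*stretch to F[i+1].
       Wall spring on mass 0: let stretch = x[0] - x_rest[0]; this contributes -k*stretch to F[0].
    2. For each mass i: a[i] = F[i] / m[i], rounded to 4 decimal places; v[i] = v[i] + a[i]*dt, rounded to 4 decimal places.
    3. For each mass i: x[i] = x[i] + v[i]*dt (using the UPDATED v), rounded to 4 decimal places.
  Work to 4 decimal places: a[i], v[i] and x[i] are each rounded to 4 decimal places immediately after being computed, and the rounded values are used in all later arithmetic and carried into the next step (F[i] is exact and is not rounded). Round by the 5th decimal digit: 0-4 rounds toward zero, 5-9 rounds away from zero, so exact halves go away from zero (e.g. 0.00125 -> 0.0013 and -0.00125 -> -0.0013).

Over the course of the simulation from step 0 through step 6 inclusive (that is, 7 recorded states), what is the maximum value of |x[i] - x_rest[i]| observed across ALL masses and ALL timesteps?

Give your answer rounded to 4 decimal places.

Answer: 1.1556

Derivation:
Step 0: x=[6.0000 10.0000 16.0000] v=[0.0000 0.0000 0.0000]
Step 1: x=[5.7500 10.2500 15.8750] v=[-1.0000 1.0000 -0.5000]
Step 2: x=[5.3438 10.6406 15.6719] v=[-1.6250 1.5625 -0.8125]
Step 3: x=[4.9317 10.9981 15.4649] v=[-1.6485 1.4298 -0.8282]
Step 4: x=[4.6614 11.1556 15.3245] v=[-1.0812 0.6300 -0.5616]
Step 5: x=[4.6202 11.0224 15.2880] v=[-0.1648 -0.5327 -0.1461]
Step 6: x=[4.8018 10.6222 15.3433] v=[0.7262 -1.6010 0.2211]
Max displacement = 1.1556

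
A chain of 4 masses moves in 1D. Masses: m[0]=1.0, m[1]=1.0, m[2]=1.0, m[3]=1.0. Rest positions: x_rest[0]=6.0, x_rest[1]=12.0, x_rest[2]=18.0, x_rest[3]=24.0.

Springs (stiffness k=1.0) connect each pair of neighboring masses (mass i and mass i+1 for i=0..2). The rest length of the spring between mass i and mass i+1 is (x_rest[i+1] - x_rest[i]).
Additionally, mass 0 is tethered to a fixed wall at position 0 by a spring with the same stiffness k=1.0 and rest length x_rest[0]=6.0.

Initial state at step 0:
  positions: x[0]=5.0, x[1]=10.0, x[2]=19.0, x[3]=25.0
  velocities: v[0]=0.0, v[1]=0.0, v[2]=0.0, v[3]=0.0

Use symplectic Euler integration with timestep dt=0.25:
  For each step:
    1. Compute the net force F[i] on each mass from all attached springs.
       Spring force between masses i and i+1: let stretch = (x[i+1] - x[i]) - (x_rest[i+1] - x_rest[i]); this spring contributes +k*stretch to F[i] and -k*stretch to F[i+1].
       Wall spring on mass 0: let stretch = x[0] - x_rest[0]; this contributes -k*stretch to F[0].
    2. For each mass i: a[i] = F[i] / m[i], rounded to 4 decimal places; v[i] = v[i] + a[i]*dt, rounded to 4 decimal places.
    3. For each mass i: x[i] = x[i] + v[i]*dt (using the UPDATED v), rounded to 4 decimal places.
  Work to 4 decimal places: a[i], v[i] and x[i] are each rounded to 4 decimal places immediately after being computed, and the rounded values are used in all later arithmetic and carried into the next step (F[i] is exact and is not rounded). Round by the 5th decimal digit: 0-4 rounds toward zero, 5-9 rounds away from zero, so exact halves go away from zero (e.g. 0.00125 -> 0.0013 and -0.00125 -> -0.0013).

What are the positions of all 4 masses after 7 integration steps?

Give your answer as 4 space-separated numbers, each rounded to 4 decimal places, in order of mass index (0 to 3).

Answer: 6.1646 13.1436 17.1987 24.0815

Derivation:
Step 0: x=[5.0000 10.0000 19.0000 25.0000] v=[0.0000 0.0000 0.0000 0.0000]
Step 1: x=[5.0000 10.2500 18.8125 25.0000] v=[0.0000 1.0000 -0.7500 0.0000]
Step 2: x=[5.0156 10.7070 18.4766 24.9883] v=[0.0625 1.8281 -1.3438 -0.0469]
Step 3: x=[5.0735 11.2939 18.0620 24.9446] v=[0.2315 2.3477 -1.6583 -0.1748]
Step 4: x=[5.2031 11.9151 17.6546 24.8457] v=[0.5182 2.4846 -1.6297 -0.3955]
Step 5: x=[5.4270 12.4755 17.3379 24.6724] v=[0.8954 2.2415 -1.2668 -0.6933]
Step 6: x=[5.7522 12.8993 17.1757 24.4157] v=[1.3008 1.6950 -0.6488 -1.0269]
Step 7: x=[6.1646 13.1436 17.1987 24.0815] v=[1.6495 0.9773 0.0921 -1.3369]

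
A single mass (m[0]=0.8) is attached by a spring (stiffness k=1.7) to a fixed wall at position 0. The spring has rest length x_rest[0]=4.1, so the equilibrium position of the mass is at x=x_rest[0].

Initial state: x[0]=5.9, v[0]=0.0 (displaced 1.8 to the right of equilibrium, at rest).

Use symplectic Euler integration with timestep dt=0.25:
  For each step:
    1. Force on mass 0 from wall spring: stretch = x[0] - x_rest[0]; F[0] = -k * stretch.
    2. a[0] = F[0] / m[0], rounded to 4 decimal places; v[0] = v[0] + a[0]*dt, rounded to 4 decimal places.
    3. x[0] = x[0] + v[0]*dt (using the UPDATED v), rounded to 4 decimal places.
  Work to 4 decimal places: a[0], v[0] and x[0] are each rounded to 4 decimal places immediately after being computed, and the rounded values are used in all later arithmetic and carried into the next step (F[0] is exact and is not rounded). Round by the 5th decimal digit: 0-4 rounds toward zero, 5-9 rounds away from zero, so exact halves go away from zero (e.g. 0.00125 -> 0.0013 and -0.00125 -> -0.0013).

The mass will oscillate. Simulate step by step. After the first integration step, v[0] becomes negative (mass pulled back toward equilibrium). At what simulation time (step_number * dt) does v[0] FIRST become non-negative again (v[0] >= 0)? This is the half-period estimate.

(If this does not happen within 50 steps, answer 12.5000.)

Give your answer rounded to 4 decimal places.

Answer: 2.2500

Derivation:
Step 0: x=[5.9000] v=[0.0000]
Step 1: x=[5.6609] v=[-0.9563]
Step 2: x=[5.2145] v=[-1.7855]
Step 3: x=[4.6201] v=[-2.3776]
Step 4: x=[3.9566] v=[-2.6539]
Step 5: x=[3.3122] v=[-2.5777]
Step 6: x=[2.7724] v=[-2.1592]
Step 7: x=[2.4089] v=[-1.4539]
Step 8: x=[2.2700] v=[-0.5555]
Step 9: x=[2.3742] v=[0.4167]
First v>=0 after going negative at step 9, time=2.2500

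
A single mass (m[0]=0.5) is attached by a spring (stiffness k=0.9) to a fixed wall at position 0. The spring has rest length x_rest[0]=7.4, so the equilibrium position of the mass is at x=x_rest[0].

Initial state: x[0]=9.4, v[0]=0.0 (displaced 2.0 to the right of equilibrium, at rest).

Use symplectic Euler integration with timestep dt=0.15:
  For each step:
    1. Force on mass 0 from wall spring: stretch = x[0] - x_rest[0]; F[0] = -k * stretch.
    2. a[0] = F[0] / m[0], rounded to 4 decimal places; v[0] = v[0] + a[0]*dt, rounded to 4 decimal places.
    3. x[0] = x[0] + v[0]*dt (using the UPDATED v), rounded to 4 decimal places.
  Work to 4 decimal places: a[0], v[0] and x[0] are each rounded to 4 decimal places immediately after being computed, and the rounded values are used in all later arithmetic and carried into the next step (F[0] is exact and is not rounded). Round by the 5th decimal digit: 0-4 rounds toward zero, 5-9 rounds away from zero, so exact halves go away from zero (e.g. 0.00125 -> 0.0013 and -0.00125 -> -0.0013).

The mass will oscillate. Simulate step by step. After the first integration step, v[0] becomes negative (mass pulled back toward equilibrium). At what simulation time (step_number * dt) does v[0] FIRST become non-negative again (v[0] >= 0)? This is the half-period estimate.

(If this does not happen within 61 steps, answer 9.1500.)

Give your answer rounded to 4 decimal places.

Step 0: x=[9.4000] v=[0.0000]
Step 1: x=[9.3190] v=[-0.5400]
Step 2: x=[9.1603] v=[-1.0581]
Step 3: x=[8.9303] v=[-1.5334]
Step 4: x=[8.6383] v=[-1.9466]
Step 5: x=[8.2962] v=[-2.2809]
Step 6: x=[7.9178] v=[-2.5229]
Step 7: x=[7.5184] v=[-2.6627]
Step 8: x=[7.1142] v=[-2.6947]
Step 9: x=[6.7216] v=[-2.6175]
Step 10: x=[6.3565] v=[-2.4343]
Step 11: x=[6.0336] v=[-2.1526]
Step 12: x=[5.7660] v=[-1.7837]
Step 13: x=[5.5646] v=[-1.3425]
Step 14: x=[5.4376] v=[-0.8469]
Step 15: x=[5.3900] v=[-0.3171]
Step 16: x=[5.4238] v=[0.2256]
First v>=0 after going negative at step 16, time=2.4000

Answer: 2.4000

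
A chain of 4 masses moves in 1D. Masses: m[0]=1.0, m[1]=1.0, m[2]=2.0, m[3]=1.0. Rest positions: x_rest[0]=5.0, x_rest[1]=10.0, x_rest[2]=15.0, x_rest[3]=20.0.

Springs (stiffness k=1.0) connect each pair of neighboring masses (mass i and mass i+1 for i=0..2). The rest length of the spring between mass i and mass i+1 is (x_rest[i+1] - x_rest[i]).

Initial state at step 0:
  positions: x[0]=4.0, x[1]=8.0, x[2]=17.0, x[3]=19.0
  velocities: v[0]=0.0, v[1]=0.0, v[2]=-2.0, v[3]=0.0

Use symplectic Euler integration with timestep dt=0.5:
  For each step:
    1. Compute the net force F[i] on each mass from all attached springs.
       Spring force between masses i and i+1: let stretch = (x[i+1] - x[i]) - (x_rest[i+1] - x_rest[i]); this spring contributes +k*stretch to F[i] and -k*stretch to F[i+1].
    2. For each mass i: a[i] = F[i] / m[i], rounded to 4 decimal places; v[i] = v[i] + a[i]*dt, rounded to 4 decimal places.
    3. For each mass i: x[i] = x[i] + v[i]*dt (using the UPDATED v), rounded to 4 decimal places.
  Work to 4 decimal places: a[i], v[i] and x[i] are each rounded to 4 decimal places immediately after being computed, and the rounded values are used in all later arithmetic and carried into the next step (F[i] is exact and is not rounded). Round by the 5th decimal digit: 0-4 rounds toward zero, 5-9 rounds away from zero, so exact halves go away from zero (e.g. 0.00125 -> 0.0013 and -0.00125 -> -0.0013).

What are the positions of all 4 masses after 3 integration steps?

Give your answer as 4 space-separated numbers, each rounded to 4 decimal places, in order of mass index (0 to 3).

Step 0: x=[4.0000 8.0000 17.0000 19.0000] v=[0.0000 0.0000 -2.0000 0.0000]
Step 1: x=[3.7500 9.2500 15.1250 19.7500] v=[-0.5000 2.5000 -3.7500 1.5000]
Step 2: x=[3.6250 10.5938 13.0938 20.5938] v=[-0.2500 2.6875 -4.0625 1.6875]
Step 3: x=[3.9922 10.8204 11.6876 20.8126] v=[0.7344 0.4531 -2.8125 0.4375]

Answer: 3.9922 10.8204 11.6876 20.8126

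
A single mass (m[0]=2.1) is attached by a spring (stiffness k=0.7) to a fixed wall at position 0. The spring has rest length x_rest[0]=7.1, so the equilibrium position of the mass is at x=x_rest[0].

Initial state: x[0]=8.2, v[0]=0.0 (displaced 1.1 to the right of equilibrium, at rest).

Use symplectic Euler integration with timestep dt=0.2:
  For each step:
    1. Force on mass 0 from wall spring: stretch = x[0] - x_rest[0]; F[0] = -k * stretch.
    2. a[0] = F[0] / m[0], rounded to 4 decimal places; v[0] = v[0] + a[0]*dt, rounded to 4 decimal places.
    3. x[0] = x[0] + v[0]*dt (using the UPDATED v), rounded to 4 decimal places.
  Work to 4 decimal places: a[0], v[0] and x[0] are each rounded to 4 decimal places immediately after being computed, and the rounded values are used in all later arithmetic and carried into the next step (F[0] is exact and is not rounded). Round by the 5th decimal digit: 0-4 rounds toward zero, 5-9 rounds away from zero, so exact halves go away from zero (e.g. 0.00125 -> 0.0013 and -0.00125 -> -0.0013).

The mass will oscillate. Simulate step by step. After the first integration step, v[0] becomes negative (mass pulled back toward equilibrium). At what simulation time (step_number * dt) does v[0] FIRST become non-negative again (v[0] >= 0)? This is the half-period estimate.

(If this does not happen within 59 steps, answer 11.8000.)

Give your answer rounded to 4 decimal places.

Answer: 5.6000

Derivation:
Step 0: x=[8.2000] v=[0.0000]
Step 1: x=[8.1853] v=[-0.0733]
Step 2: x=[8.1562] v=[-0.1457]
Step 3: x=[8.1130] v=[-0.2161]
Step 4: x=[8.0563] v=[-0.2836]
Step 5: x=[7.9868] v=[-0.3474]
Step 6: x=[7.9055] v=[-0.4065]
Step 7: x=[7.8135] v=[-0.4602]
Step 8: x=[7.7119] v=[-0.5078]
Step 9: x=[7.6022] v=[-0.5486]
Step 10: x=[7.4858] v=[-0.5821]
Step 11: x=[7.3642] v=[-0.6078]
Step 12: x=[7.2391] v=[-0.6254]
Step 13: x=[7.1122] v=[-0.6347]
Step 14: x=[6.9851] v=[-0.6355]
Step 15: x=[6.8595] v=[-0.6278]
Step 16: x=[6.7371] v=[-0.6118]
Step 17: x=[6.6196] v=[-0.5876]
Step 18: x=[6.5085] v=[-0.5556]
Step 19: x=[6.4053] v=[-0.5162]
Step 20: x=[6.3113] v=[-0.4699]
Step 21: x=[6.2278] v=[-0.4173]
Step 22: x=[6.1560] v=[-0.3592]
Step 23: x=[6.0967] v=[-0.2963]
Step 24: x=[6.0508] v=[-0.2294]
Step 25: x=[6.0189] v=[-0.1595]
Step 26: x=[6.0014] v=[-0.0874]
Step 27: x=[5.9986] v=[-0.0142]
Step 28: x=[6.0104] v=[0.0592]
First v>=0 after going negative at step 28, time=5.6000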